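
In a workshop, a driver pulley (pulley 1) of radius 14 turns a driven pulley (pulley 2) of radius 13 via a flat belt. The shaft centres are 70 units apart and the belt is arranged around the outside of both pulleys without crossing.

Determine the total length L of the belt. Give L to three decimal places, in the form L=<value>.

L=224.837

open belt: β = asin((r2−r1)/C) = asin(-1/70) = -0.8185°
wrap1 = π − 2β = 181.6371°
wrap2 = π + 2β = 178.3629°
tangent length = C·cosβ = 69.9929
L = r1·wrap1 + r2·wrap2 + 2·C·cosβ = 14·3.1702 + 13·3.1130 + 2·69.9929 = 224.8373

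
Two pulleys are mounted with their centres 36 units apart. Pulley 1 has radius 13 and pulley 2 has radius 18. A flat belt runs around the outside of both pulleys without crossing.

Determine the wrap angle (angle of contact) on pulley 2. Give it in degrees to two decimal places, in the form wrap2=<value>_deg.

open belt: β = asin((r2−r1)/C) = asin(5/36) = 7.9836°
wrap1 = π − 2β = 164.0329°
wrap2 = π + 2β = 195.9671°

wrap2=195.97_deg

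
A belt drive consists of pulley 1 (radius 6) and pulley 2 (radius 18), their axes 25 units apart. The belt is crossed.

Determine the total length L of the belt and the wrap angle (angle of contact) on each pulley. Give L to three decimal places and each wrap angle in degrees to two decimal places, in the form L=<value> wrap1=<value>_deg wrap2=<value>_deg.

L=151.174 wrap1=327.48_deg wrap2=327.48_deg

crossed belt: β = asin((r1+r2)/C) = asin(24/25) = 73.7398°
wrap1 = wrap2 = π + 2β = 327.4796°
tangent length = C·cosβ = 7.0000
L = (r1+r2)·wrap + 2·C·cosβ = 24·5.7156 + 2·7.0000 = 151.1743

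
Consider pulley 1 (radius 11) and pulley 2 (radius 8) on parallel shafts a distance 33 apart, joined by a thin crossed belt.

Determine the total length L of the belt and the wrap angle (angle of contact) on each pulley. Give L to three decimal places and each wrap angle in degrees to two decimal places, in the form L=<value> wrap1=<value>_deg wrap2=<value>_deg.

L=136.967 wrap1=250.31_deg wrap2=250.31_deg

crossed belt: β = asin((r1+r2)/C) = asin(19/33) = 35.1527°
wrap1 = wrap2 = π + 2β = 250.3054°
tangent length = C·cosβ = 26.9815
L = (r1+r2)·wrap + 2·C·cosβ = 19·4.3687 + 2·26.9815 = 136.9674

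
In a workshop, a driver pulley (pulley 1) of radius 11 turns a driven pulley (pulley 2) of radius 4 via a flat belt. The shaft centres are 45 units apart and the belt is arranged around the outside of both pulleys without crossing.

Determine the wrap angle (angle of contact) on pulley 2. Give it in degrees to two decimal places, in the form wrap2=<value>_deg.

open belt: β = asin((r2−r1)/C) = asin(-7/45) = -8.9490°
wrap1 = π − 2β = 197.8980°
wrap2 = π + 2β = 162.1020°

wrap2=162.10_deg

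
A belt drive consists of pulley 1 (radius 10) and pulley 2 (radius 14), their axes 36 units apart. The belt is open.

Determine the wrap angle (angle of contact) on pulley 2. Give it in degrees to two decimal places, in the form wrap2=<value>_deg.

open belt: β = asin((r2−r1)/C) = asin(4/36) = 6.3794°
wrap1 = π − 2β = 167.2413°
wrap2 = π + 2β = 192.7587°

wrap2=192.76_deg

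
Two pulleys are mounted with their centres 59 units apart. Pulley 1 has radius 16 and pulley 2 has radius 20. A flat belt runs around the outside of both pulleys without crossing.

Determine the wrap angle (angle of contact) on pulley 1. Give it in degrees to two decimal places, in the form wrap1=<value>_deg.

wrap1=172.23_deg

open belt: β = asin((r2−r1)/C) = asin(4/59) = 3.8874°
wrap1 = π − 2β = 172.2251°
wrap2 = π + 2β = 187.7749°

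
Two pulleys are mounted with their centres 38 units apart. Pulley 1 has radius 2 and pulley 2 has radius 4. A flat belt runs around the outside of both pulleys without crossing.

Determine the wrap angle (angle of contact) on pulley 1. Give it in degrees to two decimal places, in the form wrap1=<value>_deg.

wrap1=173.97_deg

open belt: β = asin((r2−r1)/C) = asin(2/38) = 3.0170°
wrap1 = π − 2β = 173.9661°
wrap2 = π + 2β = 186.0339°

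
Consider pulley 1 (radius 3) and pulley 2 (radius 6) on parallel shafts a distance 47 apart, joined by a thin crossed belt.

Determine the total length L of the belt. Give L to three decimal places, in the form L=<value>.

L=124.003

crossed belt: β = asin((r1+r2)/C) = asin(9/47) = 11.0397°
wrap1 = wrap2 = π + 2β = 202.0794°
tangent length = C·cosβ = 46.1303
L = (r1+r2)·wrap + 2·C·cosβ = 9·3.5270 + 2·46.1303 = 124.0031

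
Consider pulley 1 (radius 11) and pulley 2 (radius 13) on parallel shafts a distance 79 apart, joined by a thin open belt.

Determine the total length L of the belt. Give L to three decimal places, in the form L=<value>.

open belt: β = asin((r2−r1)/C) = asin(2/79) = 1.4507°
wrap1 = π − 2β = 177.0986°
wrap2 = π + 2β = 182.9014°
tangent length = C·cosβ = 78.9747
L = r1·wrap1 + r2·wrap2 + 2·C·cosβ = 11·3.0910 + 13·3.1922 + 2·78.9747 = 233.4489

L=233.449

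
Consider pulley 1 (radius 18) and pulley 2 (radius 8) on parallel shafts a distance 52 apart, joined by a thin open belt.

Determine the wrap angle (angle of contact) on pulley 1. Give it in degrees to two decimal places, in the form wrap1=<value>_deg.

wrap1=202.17_deg

open belt: β = asin((r2−r1)/C) = asin(-10/52) = -11.0875°
wrap1 = π − 2β = 202.1750°
wrap2 = π + 2β = 157.8250°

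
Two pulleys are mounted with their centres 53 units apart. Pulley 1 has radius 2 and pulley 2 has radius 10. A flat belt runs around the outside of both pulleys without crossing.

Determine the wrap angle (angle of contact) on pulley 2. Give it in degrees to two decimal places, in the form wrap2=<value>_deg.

open belt: β = asin((r2−r1)/C) = asin(8/53) = 8.6816°
wrap1 = π − 2β = 162.6368°
wrap2 = π + 2β = 197.3632°

wrap2=197.36_deg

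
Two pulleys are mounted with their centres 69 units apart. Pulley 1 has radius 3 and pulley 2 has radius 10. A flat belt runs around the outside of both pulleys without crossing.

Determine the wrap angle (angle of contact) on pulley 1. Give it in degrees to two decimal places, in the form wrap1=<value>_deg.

open belt: β = asin((r2−r1)/C) = asin(7/69) = 5.8226°
wrap1 = π − 2β = 168.3547°
wrap2 = π + 2β = 191.6453°

wrap1=168.35_deg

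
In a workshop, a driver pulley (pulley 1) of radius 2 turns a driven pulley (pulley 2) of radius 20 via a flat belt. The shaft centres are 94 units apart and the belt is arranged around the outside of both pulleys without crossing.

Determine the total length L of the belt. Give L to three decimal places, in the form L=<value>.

L=260.572

open belt: β = asin((r2−r1)/C) = asin(18/94) = 11.0397°
wrap1 = π − 2β = 157.9206°
wrap2 = π + 2β = 202.0794°
tangent length = C·cosβ = 92.2605
L = r1·wrap1 + r2·wrap2 + 2·C·cosβ = 2·2.7562 + 20·3.5270 + 2·92.2605 = 260.5725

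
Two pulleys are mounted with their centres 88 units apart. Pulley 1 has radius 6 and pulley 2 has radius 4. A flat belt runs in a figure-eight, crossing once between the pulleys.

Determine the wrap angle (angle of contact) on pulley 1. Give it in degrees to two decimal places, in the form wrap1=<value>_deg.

wrap1=193.05_deg

crossed belt: β = asin((r1+r2)/C) = asin(10/88) = 6.5250°
wrap1 = wrap2 = π + 2β = 193.0500°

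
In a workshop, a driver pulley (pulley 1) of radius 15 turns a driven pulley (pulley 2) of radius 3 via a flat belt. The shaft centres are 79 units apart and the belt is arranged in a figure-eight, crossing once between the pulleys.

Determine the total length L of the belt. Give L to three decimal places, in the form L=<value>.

crossed belt: β = asin((r1+r2)/C) = asin(18/79) = 13.1704°
wrap1 = wrap2 = π + 2β = 206.3408°
tangent length = C·cosβ = 76.9220
L = (r1+r2)·wrap + 2·C·cosβ = 18·3.6013 + 2·76.9220 = 218.6680

L=218.668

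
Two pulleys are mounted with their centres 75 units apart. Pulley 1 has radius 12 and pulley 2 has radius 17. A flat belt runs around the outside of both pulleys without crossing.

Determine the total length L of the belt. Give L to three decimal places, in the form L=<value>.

open belt: β = asin((r2−r1)/C) = asin(5/75) = 3.8226°
wrap1 = π − 2β = 172.3549°
wrap2 = π + 2β = 187.6451°
tangent length = C·cosβ = 74.8331
L = r1·wrap1 + r2·wrap2 + 2·C·cosβ = 12·3.0082 + 17·3.2750 + 2·74.8331 = 241.4396

L=241.440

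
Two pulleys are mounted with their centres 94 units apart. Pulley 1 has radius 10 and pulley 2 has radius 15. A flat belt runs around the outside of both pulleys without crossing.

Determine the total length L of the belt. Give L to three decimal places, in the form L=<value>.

open belt: β = asin((r2−r1)/C) = asin(5/94) = 3.0491°
wrap1 = π − 2β = 173.9018°
wrap2 = π + 2β = 186.0982°
tangent length = C·cosβ = 93.8669
L = r1·wrap1 + r2·wrap2 + 2·C·cosβ = 10·3.0352 + 15·3.2480 + 2·93.8669 = 266.8058

L=266.806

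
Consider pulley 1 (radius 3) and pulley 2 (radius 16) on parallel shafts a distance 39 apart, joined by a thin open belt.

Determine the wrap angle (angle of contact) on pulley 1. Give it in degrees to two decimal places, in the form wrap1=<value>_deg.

open belt: β = asin((r2−r1)/C) = asin(13/39) = 19.4712°
wrap1 = π − 2β = 141.0576°
wrap2 = π + 2β = 218.9424°

wrap1=141.06_deg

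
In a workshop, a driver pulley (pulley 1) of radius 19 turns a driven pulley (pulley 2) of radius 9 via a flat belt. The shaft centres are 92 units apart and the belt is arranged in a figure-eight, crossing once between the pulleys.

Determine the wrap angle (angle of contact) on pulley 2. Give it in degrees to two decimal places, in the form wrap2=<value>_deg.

crossed belt: β = asin((r1+r2)/C) = asin(28/92) = 17.7189°
wrap1 = wrap2 = π + 2β = 215.4379°

wrap2=215.44_deg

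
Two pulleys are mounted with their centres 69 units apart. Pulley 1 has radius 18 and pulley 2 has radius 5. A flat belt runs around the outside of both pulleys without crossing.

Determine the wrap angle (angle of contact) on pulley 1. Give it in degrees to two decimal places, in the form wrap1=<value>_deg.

wrap1=201.72_deg

open belt: β = asin((r2−r1)/C) = asin(-13/69) = -10.8598°
wrap1 = π − 2β = 201.7195°
wrap2 = π + 2β = 158.2805°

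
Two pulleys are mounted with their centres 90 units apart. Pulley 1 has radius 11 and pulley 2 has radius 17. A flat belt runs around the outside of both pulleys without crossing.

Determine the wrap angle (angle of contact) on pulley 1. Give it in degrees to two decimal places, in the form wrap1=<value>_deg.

wrap1=172.35_deg

open belt: β = asin((r2−r1)/C) = asin(6/90) = 3.8226°
wrap1 = π − 2β = 172.3549°
wrap2 = π + 2β = 187.6451°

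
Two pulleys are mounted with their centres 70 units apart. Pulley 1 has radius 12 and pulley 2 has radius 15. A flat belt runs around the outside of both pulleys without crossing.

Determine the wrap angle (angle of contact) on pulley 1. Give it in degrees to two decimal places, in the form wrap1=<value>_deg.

wrap1=175.09_deg

open belt: β = asin((r2−r1)/C) = asin(3/70) = 2.4563°
wrap1 = π − 2β = 175.0874°
wrap2 = π + 2β = 184.9126°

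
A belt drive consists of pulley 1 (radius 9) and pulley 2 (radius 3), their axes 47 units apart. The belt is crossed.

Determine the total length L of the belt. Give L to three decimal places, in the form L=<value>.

L=134.780

crossed belt: β = asin((r1+r2)/C) = asin(12/47) = 14.7925°
wrap1 = wrap2 = π + 2β = 209.5850°
tangent length = C·cosβ = 45.4423
L = (r1+r2)·wrap + 2·C·cosβ = 12·3.6579 + 2·45.4423 = 134.7799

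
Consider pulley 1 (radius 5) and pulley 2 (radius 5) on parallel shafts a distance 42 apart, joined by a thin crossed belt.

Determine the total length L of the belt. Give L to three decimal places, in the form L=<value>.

L=117.808

crossed belt: β = asin((r1+r2)/C) = asin(10/42) = 13.7741°
wrap1 = wrap2 = π + 2β = 207.5483°
tangent length = C·cosβ = 40.7922
L = (r1+r2)·wrap + 2·C·cosβ = 10·3.6224 + 2·40.7922 = 117.8083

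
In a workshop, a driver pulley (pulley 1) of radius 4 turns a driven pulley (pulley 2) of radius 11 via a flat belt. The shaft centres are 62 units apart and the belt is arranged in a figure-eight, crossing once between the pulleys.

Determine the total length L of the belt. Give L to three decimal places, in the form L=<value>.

crossed belt: β = asin((r1+r2)/C) = asin(15/62) = 14.0008°
wrap1 = wrap2 = π + 2β = 208.0016°
tangent length = C·cosβ = 60.1581
L = (r1+r2)·wrap + 2·C·cosβ = 15·3.6303 + 2·60.1581 = 174.7709

L=174.771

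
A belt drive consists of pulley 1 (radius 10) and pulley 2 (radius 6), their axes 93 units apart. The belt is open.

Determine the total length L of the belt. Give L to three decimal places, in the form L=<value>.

open belt: β = asin((r2−r1)/C) = asin(-4/93) = -2.4651°
wrap1 = π − 2β = 184.9302°
wrap2 = π + 2β = 175.0698°
tangent length = C·cosβ = 92.9139
L = r1·wrap1 + r2·wrap2 + 2·C·cosβ = 10·3.2276 + 6·3.0555 + 2·92.9139 = 236.4376

L=236.438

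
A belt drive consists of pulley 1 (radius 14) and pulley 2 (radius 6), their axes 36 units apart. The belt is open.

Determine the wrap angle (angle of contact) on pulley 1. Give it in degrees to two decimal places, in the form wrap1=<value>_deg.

open belt: β = asin((r2−r1)/C) = asin(-8/36) = -12.8396°
wrap1 = π − 2β = 205.6792°
wrap2 = π + 2β = 154.3208°

wrap1=205.68_deg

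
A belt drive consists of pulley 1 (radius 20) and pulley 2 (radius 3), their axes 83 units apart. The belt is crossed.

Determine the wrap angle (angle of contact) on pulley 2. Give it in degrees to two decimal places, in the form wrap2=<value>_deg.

wrap2=212.18_deg

crossed belt: β = asin((r1+r2)/C) = asin(23/83) = 16.0877°
wrap1 = wrap2 = π + 2β = 212.1754°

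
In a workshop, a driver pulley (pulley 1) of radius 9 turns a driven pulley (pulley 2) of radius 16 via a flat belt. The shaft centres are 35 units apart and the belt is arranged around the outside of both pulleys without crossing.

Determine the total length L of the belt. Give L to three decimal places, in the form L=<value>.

L=149.945

open belt: β = asin((r2−r1)/C) = asin(7/35) = 11.5370°
wrap1 = π − 2β = 156.9261°
wrap2 = π + 2β = 203.0739°
tangent length = C·cosβ = 34.2929
L = r1·wrap1 + r2·wrap2 + 2·C·cosβ = 9·2.7389 + 16·3.5443 + 2·34.2929 = 149.9445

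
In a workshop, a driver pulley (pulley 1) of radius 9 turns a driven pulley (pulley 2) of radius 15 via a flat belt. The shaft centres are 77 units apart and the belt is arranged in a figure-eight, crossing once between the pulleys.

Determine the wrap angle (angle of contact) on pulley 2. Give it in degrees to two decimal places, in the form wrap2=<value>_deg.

crossed belt: β = asin((r1+r2)/C) = asin(24/77) = 18.1610°
wrap1 = wrap2 = π + 2β = 216.3220°

wrap2=216.32_deg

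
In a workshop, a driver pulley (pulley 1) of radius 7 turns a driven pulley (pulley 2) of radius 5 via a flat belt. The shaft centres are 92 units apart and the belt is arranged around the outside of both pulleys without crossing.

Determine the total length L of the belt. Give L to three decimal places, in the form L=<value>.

open belt: β = asin((r2−r1)/C) = asin(-2/92) = -1.2457°
wrap1 = π − 2β = 182.4913°
wrap2 = π + 2β = 177.5087°
tangent length = C·cosβ = 91.9783
L = r1·wrap1 + r2·wrap2 + 2·C·cosβ = 7·3.1851 + 5·3.0981 + 2·91.9783 = 221.7426

L=221.743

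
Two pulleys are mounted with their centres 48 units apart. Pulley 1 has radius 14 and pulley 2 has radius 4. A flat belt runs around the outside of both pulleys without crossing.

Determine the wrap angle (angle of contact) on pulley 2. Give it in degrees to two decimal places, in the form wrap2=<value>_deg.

wrap2=155.95_deg

open belt: β = asin((r2−r1)/C) = asin(-10/48) = -12.0247°
wrap1 = π − 2β = 204.0494°
wrap2 = π + 2β = 155.9506°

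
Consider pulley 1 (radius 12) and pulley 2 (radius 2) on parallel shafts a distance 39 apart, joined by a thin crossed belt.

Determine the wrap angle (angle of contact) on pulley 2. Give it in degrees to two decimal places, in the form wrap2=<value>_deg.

crossed belt: β = asin((r1+r2)/C) = asin(14/39) = 21.0372°
wrap1 = wrap2 = π + 2β = 222.0744°

wrap2=222.07_deg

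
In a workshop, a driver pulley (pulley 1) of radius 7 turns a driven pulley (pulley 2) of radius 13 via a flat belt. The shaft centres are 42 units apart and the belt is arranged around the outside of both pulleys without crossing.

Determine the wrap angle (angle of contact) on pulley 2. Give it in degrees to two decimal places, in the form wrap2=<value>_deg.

open belt: β = asin((r2−r1)/C) = asin(6/42) = 8.2132°
wrap1 = π − 2β = 163.5736°
wrap2 = π + 2β = 196.4264°

wrap2=196.43_deg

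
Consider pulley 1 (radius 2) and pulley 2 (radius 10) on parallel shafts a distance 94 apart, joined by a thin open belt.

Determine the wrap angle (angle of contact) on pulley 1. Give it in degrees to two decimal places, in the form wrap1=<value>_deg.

open belt: β = asin((r2−r1)/C) = asin(8/94) = 4.8821°
wrap1 = π − 2β = 170.2357°
wrap2 = π + 2β = 189.7643°

wrap1=170.24_deg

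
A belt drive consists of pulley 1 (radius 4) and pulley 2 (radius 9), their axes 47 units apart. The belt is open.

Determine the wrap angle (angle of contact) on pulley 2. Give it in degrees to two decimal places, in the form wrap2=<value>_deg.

wrap2=192.21_deg

open belt: β = asin((r2−r1)/C) = asin(5/47) = 6.1069°
wrap1 = π − 2β = 167.7863°
wrap2 = π + 2β = 192.2137°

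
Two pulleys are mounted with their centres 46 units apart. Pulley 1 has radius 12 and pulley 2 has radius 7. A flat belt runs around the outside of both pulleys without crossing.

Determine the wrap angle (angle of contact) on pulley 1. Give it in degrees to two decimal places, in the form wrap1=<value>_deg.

open belt: β = asin((r2−r1)/C) = asin(-5/46) = -6.2401°
wrap1 = π − 2β = 192.4803°
wrap2 = π + 2β = 167.5197°

wrap1=192.48_deg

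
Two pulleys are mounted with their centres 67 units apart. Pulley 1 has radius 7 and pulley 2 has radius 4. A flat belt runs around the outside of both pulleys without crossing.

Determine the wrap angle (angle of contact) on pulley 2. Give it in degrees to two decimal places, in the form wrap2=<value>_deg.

open belt: β = asin((r2−r1)/C) = asin(-3/67) = -2.5663°
wrap1 = π − 2β = 185.1327°
wrap2 = π + 2β = 174.8673°

wrap2=174.87_deg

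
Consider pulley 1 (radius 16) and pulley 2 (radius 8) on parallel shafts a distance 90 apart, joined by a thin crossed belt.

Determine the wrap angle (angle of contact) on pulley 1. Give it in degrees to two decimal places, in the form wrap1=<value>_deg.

crossed belt: β = asin((r1+r2)/C) = asin(24/90) = 15.4660°
wrap1 = wrap2 = π + 2β = 210.9320°

wrap1=210.93_deg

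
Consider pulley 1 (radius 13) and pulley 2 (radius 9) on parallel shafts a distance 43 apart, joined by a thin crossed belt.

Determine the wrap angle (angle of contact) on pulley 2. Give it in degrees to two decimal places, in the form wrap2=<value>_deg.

crossed belt: β = asin((r1+r2)/C) = asin(22/43) = 30.7723°
wrap1 = wrap2 = π + 2β = 241.5446°

wrap2=241.54_deg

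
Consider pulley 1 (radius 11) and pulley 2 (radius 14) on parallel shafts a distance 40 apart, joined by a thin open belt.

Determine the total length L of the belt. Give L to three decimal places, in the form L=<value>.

L=158.765

open belt: β = asin((r2−r1)/C) = asin(3/40) = 4.3012°
wrap1 = π − 2β = 171.3976°
wrap2 = π + 2β = 188.6024°
tangent length = C·cosβ = 39.8873
L = r1·wrap1 + r2·wrap2 + 2·C·cosβ = 11·2.9915 + 14·3.2917 + 2·39.8873 = 158.7649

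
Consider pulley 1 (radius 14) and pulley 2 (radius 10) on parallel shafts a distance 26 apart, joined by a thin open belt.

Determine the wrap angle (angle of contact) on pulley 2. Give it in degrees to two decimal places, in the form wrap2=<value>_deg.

open belt: β = asin((r2−r1)/C) = asin(-4/26) = -8.8499°
wrap1 = π − 2β = 197.6998°
wrap2 = π + 2β = 162.3002°

wrap2=162.30_deg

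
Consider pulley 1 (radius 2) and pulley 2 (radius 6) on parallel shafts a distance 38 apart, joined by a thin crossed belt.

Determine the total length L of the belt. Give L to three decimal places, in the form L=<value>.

crossed belt: β = asin((r1+r2)/C) = asin(8/38) = 12.1532°
wrap1 = wrap2 = π + 2β = 204.3064°
tangent length = C·cosβ = 37.1484
L = (r1+r2)·wrap + 2·C·cosβ = 8·3.5658 + 2·37.1484 = 102.8233

L=102.823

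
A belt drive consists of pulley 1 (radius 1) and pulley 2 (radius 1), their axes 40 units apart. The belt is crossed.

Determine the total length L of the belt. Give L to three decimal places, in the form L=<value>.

L=86.383

crossed belt: β = asin((r1+r2)/C) = asin(2/40) = 2.8660°
wrap1 = wrap2 = π + 2β = 185.7320°
tangent length = C·cosβ = 39.9500
L = (r1+r2)·wrap + 2·C·cosβ = 2·3.2416 + 2·39.9500 = 86.3832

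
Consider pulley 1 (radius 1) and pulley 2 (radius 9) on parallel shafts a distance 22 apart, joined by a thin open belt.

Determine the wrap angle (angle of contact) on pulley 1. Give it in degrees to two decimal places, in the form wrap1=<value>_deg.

open belt: β = asin((r2−r1)/C) = asin(8/22) = 21.3237°
wrap1 = π − 2β = 137.3526°
wrap2 = π + 2β = 222.6474°

wrap1=137.35_deg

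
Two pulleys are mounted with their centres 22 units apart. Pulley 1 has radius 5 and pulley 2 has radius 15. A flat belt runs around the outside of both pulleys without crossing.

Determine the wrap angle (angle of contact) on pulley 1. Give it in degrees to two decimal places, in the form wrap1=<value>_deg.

open belt: β = asin((r2−r1)/C) = asin(10/22) = 27.0357°
wrap1 = π − 2β = 125.9286°
wrap2 = π + 2β = 234.0714°

wrap1=125.93_deg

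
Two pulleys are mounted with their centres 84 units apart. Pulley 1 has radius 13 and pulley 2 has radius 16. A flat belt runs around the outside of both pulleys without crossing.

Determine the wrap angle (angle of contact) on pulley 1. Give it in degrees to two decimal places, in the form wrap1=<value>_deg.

wrap1=175.91_deg

open belt: β = asin((r2−r1)/C) = asin(3/84) = 2.0467°
wrap1 = π − 2β = 175.9066°
wrap2 = π + 2β = 184.0934°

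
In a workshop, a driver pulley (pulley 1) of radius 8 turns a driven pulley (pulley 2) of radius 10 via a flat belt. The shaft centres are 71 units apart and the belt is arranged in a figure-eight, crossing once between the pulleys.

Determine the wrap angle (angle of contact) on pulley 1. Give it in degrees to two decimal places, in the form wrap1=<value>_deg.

crossed belt: β = asin((r1+r2)/C) = asin(18/71) = 14.6860°
wrap1 = wrap2 = π + 2β = 209.3719°

wrap1=209.37_deg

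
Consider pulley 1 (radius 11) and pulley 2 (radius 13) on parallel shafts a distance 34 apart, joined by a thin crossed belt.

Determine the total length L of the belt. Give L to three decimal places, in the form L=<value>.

L=161.181

crossed belt: β = asin((r1+r2)/C) = asin(24/34) = 44.9009°
wrap1 = wrap2 = π + 2β = 269.8017°
tangent length = C·cosβ = 24.0832
L = (r1+r2)·wrap + 2·C·cosβ = 24·4.7089 + 2·24.0832 = 161.1807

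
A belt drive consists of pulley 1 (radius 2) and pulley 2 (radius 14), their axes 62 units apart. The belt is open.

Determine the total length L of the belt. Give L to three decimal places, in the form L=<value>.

open belt: β = asin((r2−r1)/C) = asin(12/62) = 11.1599°
wrap1 = π − 2β = 157.6801°
wrap2 = π + 2β = 202.3199°
tangent length = C·cosβ = 60.8276
L = r1·wrap1 + r2·wrap2 + 2·C·cosβ = 2·2.7520 + 14·3.5311 + 2·60.8276 = 176.5954

L=176.595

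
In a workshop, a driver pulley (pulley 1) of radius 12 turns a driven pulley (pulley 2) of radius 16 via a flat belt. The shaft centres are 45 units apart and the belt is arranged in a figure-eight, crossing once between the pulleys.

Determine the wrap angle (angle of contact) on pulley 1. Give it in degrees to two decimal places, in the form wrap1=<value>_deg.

crossed belt: β = asin((r1+r2)/C) = asin(28/45) = 38.4786°
wrap1 = wrap2 = π + 2β = 256.9572°

wrap1=256.96_deg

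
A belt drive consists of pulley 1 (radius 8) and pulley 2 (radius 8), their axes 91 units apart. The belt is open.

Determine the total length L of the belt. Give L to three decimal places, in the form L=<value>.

L=232.265

open belt: β = asin((r2−r1)/C) = asin(0/91) = 0.0000°
wrap1 = π − 2β = 180.0000°
wrap2 = π + 2β = 180.0000°
tangent length = C·cosβ = 91.0000
L = r1·wrap1 + r2·wrap2 + 2·C·cosβ = 8·3.1416 + 8·3.1416 + 2·91.0000 = 232.2655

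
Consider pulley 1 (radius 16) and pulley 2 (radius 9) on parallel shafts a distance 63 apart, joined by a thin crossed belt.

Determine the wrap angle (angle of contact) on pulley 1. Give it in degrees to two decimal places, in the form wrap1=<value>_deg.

crossed belt: β = asin((r1+r2)/C) = asin(25/63) = 23.3799°
wrap1 = wrap2 = π + 2β = 226.7597°

wrap1=226.76_deg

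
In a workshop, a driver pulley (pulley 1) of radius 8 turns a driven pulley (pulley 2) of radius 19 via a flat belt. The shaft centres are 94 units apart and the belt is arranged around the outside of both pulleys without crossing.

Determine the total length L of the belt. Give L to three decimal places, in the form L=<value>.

open belt: β = asin((r2−r1)/C) = asin(11/94) = 6.7202°
wrap1 = π − 2β = 166.5596°
wrap2 = π + 2β = 193.4404°
tangent length = C·cosβ = 93.3542
L = r1·wrap1 + r2·wrap2 + 2·C·cosβ = 8·2.9070 + 19·3.3762 + 2·93.3542 = 274.1117

L=274.112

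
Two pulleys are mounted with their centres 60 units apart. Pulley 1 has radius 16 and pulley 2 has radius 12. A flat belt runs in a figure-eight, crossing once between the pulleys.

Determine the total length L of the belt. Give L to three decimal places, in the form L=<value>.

L=221.286

crossed belt: β = asin((r1+r2)/C) = asin(28/60) = 27.8181°
wrap1 = wrap2 = π + 2β = 235.6363°
tangent length = C·cosβ = 53.0660
L = (r1+r2)·wrap + 2·C·cosβ = 28·4.1126 + 2·53.0660 = 221.2856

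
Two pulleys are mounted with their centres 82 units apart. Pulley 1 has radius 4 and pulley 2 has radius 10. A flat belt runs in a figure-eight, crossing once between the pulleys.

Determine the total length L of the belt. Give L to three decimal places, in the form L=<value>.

L=210.378

crossed belt: β = asin((r1+r2)/C) = asin(14/82) = 9.8304°
wrap1 = wrap2 = π + 2β = 199.6607°
tangent length = C·cosβ = 80.7960
L = (r1+r2)·wrap + 2·C·cosβ = 14·3.4847 + 2·80.7960 = 210.3784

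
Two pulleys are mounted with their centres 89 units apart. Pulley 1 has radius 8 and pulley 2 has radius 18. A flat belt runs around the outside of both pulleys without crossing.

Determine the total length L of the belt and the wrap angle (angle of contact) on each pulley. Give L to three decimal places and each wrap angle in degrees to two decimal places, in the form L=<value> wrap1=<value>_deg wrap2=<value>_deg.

open belt: β = asin((r2−r1)/C) = asin(10/89) = 6.4514°
wrap1 = π − 2β = 167.0973°
wrap2 = π + 2β = 192.9027°
tangent length = C·cosβ = 88.4364
L = r1·wrap1 + r2·wrap2 + 2·C·cosβ = 8·2.9164 + 18·3.3668 + 2·88.4364 = 260.8062

L=260.806 wrap1=167.10_deg wrap2=192.90_deg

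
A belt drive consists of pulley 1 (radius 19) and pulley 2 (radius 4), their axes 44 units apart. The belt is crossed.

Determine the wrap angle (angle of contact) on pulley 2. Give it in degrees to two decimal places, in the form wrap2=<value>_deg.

wrap2=243.03_deg

crossed belt: β = asin((r1+r2)/C) = asin(23/44) = 31.5154°
wrap1 = wrap2 = π + 2β = 243.0307°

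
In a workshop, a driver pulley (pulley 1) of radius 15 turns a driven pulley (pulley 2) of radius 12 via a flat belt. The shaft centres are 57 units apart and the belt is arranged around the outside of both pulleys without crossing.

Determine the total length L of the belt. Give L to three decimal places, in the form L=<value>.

open belt: β = asin((r2−r1)/C) = asin(-3/57) = -3.0170°
wrap1 = π − 2β = 186.0339°
wrap2 = π + 2β = 173.9661°
tangent length = C·cosβ = 56.9210
L = r1·wrap1 + r2·wrap2 + 2·C·cosβ = 15·3.2469 + 12·3.0363 + 2·56.9210 = 198.9809

L=198.981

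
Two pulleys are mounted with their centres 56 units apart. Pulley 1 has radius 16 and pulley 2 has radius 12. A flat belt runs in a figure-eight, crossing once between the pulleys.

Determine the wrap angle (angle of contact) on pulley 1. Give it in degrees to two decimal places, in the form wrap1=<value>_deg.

crossed belt: β = asin((r1+r2)/C) = asin(28/56) = 30.0000°
wrap1 = wrap2 = π + 2β = 240.0000°

wrap1=240.00_deg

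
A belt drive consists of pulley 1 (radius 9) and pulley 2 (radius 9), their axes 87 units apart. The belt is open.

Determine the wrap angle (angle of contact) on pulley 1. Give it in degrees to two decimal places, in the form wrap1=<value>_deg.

wrap1=180.00_deg

open belt: β = asin((r2−r1)/C) = asin(0/87) = 0.0000°
wrap1 = π − 2β = 180.0000°
wrap2 = π + 2β = 180.0000°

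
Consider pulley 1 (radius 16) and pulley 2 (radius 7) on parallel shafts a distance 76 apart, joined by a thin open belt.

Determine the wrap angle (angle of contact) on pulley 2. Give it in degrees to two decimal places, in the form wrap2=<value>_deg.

open belt: β = asin((r2−r1)/C) = asin(-9/76) = -6.8010°
wrap1 = π − 2β = 193.6020°
wrap2 = π + 2β = 166.3980°

wrap2=166.40_deg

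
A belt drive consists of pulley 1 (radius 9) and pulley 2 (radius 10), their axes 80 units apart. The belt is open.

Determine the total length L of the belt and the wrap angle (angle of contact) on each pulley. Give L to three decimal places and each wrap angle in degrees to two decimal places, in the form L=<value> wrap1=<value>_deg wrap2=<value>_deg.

open belt: β = asin((r2−r1)/C) = asin(1/80) = 0.7162°
wrap1 = π − 2β = 178.5676°
wrap2 = π + 2β = 181.4324°
tangent length = C·cosβ = 79.9937
L = r1·wrap1 + r2·wrap2 + 2·C·cosβ = 9·3.1166 + 10·3.1666 + 2·79.9937 = 219.7028

L=219.703 wrap1=178.57_deg wrap2=181.43_deg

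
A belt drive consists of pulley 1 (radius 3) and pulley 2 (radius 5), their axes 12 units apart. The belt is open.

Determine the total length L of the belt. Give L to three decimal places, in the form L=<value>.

open belt: β = asin((r2−r1)/C) = asin(2/12) = 9.5941°
wrap1 = π − 2β = 160.8119°
wrap2 = π + 2β = 199.1881°
tangent length = C·cosβ = 11.8322
L = r1·wrap1 + r2·wrap2 + 2·C·cosβ = 3·2.8067 + 5·3.4765 + 2·11.8322 = 49.4669

L=49.467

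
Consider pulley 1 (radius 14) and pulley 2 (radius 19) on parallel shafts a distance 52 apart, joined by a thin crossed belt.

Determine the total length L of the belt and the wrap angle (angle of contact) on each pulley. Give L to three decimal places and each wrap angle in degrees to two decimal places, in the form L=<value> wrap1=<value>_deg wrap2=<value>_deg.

crossed belt: β = asin((r1+r2)/C) = asin(33/52) = 39.3915°
wrap1 = wrap2 = π + 2β = 258.7829°
tangent length = C·cosβ = 40.1871
L = (r1+r2)·wrap + 2·C·cosβ = 33·4.5166 + 2·40.1871 = 229.4224

L=229.422 wrap1=258.78_deg wrap2=258.78_deg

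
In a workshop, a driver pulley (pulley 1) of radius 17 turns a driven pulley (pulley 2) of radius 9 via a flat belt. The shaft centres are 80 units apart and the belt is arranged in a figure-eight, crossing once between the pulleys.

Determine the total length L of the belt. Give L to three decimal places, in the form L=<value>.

crossed belt: β = asin((r1+r2)/C) = asin(26/80) = 18.9656°
wrap1 = wrap2 = π + 2β = 217.9311°
tangent length = C·cosβ = 75.6571
L = (r1+r2)·wrap + 2·C·cosβ = 26·3.8036 + 2·75.6571 = 250.2083

L=250.208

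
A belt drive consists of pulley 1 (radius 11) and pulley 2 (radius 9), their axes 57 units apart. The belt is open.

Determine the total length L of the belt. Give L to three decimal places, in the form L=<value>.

L=176.902

open belt: β = asin((r2−r1)/C) = asin(-2/57) = -2.0108°
wrap1 = π − 2β = 184.0216°
wrap2 = π + 2β = 175.9784°
tangent length = C·cosβ = 56.9649
L = r1·wrap1 + r2·wrap2 + 2·C·cosβ = 11·3.2118 + 9·3.0714 + 2·56.9649 = 176.9020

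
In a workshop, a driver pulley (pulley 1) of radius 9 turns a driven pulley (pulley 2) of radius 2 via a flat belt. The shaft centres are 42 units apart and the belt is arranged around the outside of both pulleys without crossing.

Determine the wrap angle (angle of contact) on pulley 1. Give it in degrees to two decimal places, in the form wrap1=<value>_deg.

open belt: β = asin((r2−r1)/C) = asin(-7/42) = -9.5941°
wrap1 = π − 2β = 199.1881°
wrap2 = π + 2β = 160.8119°

wrap1=199.19_deg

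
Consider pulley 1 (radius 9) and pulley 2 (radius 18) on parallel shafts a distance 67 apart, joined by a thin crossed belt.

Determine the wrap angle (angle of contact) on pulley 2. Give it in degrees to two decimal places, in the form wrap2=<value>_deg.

wrap2=227.53_deg

crossed belt: β = asin((r1+r2)/C) = asin(27/67) = 23.7649°
wrap1 = wrap2 = π + 2β = 227.5298°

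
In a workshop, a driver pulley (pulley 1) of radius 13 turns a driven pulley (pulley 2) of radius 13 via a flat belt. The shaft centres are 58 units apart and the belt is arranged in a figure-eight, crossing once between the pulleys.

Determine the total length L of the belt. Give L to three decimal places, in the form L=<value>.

L=209.545

crossed belt: β = asin((r1+r2)/C) = asin(26/58) = 26.6331°
wrap1 = wrap2 = π + 2β = 233.2662°
tangent length = C·cosβ = 51.8459
L = (r1+r2)·wrap + 2·C·cosβ = 26·4.0713 + 2·51.8459 = 209.5447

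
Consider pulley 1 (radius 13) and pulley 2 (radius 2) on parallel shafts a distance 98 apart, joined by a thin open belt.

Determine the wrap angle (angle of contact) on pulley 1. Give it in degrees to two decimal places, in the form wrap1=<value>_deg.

open belt: β = asin((r2−r1)/C) = asin(-11/98) = -6.4447°
wrap1 = π − 2β = 192.8895°
wrap2 = π + 2β = 167.1105°

wrap1=192.89_deg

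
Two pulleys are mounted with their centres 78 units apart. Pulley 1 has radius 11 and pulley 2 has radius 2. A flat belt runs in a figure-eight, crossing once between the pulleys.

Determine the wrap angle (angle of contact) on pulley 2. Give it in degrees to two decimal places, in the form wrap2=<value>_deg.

crossed belt: β = asin((r1+r2)/C) = asin(13/78) = 9.5941°
wrap1 = wrap2 = π + 2β = 199.1881°

wrap2=199.19_deg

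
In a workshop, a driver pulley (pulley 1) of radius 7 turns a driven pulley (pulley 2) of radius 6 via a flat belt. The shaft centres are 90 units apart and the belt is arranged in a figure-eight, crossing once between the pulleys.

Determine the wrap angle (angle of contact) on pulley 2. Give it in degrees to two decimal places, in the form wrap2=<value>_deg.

wrap2=196.61_deg

crossed belt: β = asin((r1+r2)/C) = asin(13/90) = 8.3051°
wrap1 = wrap2 = π + 2β = 196.6102°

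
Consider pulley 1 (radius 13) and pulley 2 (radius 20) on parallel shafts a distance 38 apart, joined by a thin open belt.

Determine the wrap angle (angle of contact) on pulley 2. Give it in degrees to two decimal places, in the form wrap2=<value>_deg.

open belt: β = asin((r2−r1)/C) = asin(7/38) = 10.6151°
wrap1 = π − 2β = 158.7698°
wrap2 = π + 2β = 201.2302°

wrap2=201.23_deg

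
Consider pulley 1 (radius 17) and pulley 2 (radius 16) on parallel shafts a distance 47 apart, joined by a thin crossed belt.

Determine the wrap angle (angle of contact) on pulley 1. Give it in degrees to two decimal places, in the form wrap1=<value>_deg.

wrap1=269.20_deg

crossed belt: β = asin((r1+r2)/C) = asin(33/47) = 44.5980°
wrap1 = wrap2 = π + 2β = 269.1959°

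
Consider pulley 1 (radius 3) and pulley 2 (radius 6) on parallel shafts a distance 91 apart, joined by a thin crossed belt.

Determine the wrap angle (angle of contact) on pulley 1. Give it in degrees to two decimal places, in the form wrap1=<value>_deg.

crossed belt: β = asin((r1+r2)/C) = asin(9/91) = 5.6759°
wrap1 = wrap2 = π + 2β = 191.3518°

wrap1=191.35_deg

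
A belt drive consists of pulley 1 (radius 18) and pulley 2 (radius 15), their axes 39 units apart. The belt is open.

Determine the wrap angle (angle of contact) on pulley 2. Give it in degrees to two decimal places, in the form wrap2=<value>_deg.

open belt: β = asin((r2−r1)/C) = asin(-3/39) = -4.4117°
wrap1 = π − 2β = 188.8235°
wrap2 = π + 2β = 171.1765°

wrap2=171.18_deg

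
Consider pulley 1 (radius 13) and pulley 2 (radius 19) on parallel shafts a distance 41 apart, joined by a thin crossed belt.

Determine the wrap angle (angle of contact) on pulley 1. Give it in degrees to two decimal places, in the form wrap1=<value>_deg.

wrap1=282.61_deg

crossed belt: β = asin((r1+r2)/C) = asin(32/41) = 51.3053°
wrap1 = wrap2 = π + 2β = 282.6105°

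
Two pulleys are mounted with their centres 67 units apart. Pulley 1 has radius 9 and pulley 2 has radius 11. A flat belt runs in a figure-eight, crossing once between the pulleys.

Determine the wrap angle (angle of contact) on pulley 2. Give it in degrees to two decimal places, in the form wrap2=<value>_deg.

crossed belt: β = asin((r1+r2)/C) = asin(20/67) = 17.3680°
wrap1 = wrap2 = π + 2β = 214.7360°

wrap2=214.74_deg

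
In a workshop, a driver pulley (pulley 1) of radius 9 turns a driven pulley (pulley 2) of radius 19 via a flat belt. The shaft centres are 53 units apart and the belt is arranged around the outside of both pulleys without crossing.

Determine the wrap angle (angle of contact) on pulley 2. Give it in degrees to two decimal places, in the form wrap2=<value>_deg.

wrap2=201.75_deg

open belt: β = asin((r2−r1)/C) = asin(10/53) = 10.8757°
wrap1 = π − 2β = 158.2486°
wrap2 = π + 2β = 201.7514°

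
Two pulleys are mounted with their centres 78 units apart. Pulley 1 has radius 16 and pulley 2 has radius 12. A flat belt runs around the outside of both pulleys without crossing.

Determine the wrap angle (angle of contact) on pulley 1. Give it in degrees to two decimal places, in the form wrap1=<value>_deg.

wrap1=185.88_deg

open belt: β = asin((r2−r1)/C) = asin(-4/78) = -2.9395°
wrap1 = π − 2β = 185.8791°
wrap2 = π + 2β = 174.1209°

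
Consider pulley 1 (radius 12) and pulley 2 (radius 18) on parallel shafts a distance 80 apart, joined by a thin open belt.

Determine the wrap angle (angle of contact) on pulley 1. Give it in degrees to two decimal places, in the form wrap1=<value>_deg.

wrap1=171.40_deg

open belt: β = asin((r2−r1)/C) = asin(6/80) = 4.3012°
wrap1 = π − 2β = 171.3976°
wrap2 = π + 2β = 188.6024°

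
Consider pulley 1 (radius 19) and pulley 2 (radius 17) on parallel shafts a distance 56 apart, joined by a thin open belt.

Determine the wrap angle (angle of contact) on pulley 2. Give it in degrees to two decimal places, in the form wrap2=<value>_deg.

open belt: β = asin((r2−r1)/C) = asin(-2/56) = -2.0467°
wrap1 = π − 2β = 184.0934°
wrap2 = π + 2β = 175.9066°

wrap2=175.91_deg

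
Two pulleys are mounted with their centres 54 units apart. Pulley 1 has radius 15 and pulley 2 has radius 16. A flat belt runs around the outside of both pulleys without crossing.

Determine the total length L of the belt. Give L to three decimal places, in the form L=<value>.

L=205.408

open belt: β = asin((r2−r1)/C) = asin(1/54) = 1.0611°
wrap1 = π − 2β = 177.8778°
wrap2 = π + 2β = 182.1222°
tangent length = C·cosβ = 53.9907
L = r1·wrap1 + r2·wrap2 + 2·C·cosβ = 15·3.1046 + 16·3.1786 + 2·53.9907 = 205.4079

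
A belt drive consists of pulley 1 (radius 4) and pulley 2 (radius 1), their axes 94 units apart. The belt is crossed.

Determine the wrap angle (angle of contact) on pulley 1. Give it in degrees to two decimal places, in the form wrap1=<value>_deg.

wrap1=186.10_deg

crossed belt: β = asin((r1+r2)/C) = asin(5/94) = 3.0491°
wrap1 = wrap2 = π + 2β = 186.0982°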